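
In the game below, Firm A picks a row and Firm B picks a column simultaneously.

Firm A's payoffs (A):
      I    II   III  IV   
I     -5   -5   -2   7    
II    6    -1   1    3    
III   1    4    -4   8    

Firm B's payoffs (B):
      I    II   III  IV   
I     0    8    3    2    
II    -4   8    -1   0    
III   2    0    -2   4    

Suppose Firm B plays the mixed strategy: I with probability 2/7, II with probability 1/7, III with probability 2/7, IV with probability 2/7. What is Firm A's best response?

II

Compute Firm A's expected payoff from each pure strategy against the given mix.
I: (2/7)·(-5) + (1/7)·(-5) + (2/7)·(-2) + (2/7)·7 = -5/7
II: (2/7)·6 + (1/7)·(-1) + (2/7)·1 + (2/7)·3 = 19/7
III: (2/7)·1 + (1/7)·4 + (2/7)·(-4) + (2/7)·8 = 2
Highest expected payoff is 19/7, from II.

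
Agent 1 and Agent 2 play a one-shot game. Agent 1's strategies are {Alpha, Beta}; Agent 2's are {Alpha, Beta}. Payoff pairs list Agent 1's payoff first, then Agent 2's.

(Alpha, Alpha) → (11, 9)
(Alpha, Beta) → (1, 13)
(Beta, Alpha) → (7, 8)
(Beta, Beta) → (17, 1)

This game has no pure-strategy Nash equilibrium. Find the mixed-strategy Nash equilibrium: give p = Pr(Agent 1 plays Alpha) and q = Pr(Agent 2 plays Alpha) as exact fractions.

In a mixed NE each player is indifferent between their pure strategies, so the opponent's mix sets the indifference.
Agent 2 indifferent between Alpha and Beta: p·9 + (1−p)·8 = p·13 + (1−p)·1 ⟹ 8 + 1p = 1 + 12p ⟹ p = 7/11.
Agent 1 indifferent between Alpha and Beta: q·11 + (1−q)·1 = q·7 + (1−q)·17 ⟹ 1 + 10q = 17 + (-10)q ⟹ q = 4/5.

p = 7/11, q = 4/5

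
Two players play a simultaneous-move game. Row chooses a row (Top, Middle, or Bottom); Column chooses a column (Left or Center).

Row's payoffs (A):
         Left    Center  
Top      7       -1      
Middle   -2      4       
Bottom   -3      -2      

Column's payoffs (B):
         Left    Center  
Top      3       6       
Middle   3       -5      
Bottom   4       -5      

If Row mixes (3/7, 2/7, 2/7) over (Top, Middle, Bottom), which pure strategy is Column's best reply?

Left

Compute Column's expected payoff from each pure strategy against the given mix.
Left: (3/7)·3 + (2/7)·3 + (2/7)·4 = 23/7
Center: (3/7)·6 + (2/7)·(-5) + (2/7)·(-5) = -2/7
Highest expected payoff is 23/7, from Left.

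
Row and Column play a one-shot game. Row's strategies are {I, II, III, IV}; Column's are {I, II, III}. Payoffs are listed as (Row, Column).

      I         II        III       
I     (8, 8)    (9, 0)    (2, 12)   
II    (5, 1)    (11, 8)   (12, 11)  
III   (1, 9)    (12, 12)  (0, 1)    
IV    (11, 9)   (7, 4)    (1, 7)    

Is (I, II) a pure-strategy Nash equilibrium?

No

Holding Column at II: Row gets 9 from I but could get 12 by switching to III. Row has a profitable deviation.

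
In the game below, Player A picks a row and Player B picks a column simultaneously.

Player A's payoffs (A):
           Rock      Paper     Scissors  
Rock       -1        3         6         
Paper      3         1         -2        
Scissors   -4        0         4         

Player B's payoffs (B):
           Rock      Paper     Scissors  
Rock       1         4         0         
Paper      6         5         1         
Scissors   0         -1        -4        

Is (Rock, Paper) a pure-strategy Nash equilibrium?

Holding Player B at Paper: Player A gets 3 from Rock, versus 1 from Paper, 0 from Scissors. No profitable deviation for Player A.
Holding Player A at Rock: Player B gets 4 from Paper, versus 1 from Rock, 0 from Scissors. No profitable deviation for Player B either.

Yes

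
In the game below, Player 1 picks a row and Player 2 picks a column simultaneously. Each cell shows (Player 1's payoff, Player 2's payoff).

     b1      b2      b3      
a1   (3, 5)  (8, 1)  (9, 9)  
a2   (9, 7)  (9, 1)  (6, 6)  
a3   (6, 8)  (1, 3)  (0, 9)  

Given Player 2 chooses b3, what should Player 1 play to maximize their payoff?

With Player 2 fixed at b3, Player 1's payoffs are: a1 → 9, a2 → 6, a3 → 0.
The maximum is 9, achieved by a1.

a1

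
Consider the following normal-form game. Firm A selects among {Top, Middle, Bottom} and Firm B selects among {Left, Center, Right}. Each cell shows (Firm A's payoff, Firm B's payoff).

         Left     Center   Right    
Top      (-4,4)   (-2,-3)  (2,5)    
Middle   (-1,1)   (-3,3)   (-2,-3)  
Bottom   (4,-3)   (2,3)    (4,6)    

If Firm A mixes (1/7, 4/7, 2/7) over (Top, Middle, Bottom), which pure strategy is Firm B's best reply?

Firm B's best reply maximizes expected payoff against the mix.
Left: (1/7)·4 + (4/7)·1 + (2/7)·(-3) = 2/7
Center: (1/7)·(-3) + (4/7)·3 + (2/7)·3 = 15/7
Right: (1/7)·5 + (4/7)·(-3) + (2/7)·6 = 5/7
Highest expected payoff is 15/7, from Center.

Center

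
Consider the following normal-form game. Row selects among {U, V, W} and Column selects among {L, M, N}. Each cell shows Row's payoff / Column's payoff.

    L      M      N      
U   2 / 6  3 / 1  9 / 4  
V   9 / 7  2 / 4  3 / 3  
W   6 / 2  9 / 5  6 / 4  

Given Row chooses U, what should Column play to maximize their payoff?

L

With Row fixed at U, Column's payoffs are: L → 6, M → 1, N → 4.
The maximum is 6, achieved by L.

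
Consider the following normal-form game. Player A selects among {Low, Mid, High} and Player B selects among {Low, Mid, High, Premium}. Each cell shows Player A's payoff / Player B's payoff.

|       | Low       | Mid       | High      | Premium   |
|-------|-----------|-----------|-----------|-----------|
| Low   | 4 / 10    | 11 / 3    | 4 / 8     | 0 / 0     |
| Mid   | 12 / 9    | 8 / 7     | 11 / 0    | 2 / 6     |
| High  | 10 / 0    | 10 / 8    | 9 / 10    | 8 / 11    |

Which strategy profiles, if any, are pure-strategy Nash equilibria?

(Mid, Low) and (High, Premium)

Check mutual best responses: a cell is a NE iff neither player can gain by unilaterally deviating.
Player A's best responses — vs Low: Mid (payoff 12); vs Mid: Low (payoff 11); vs High: Mid (payoff 11); vs Premium: High (payoff 8).
Player B's best responses — vs Low: Low (payoff 10); vs Mid: Low (payoff 9); vs High: Premium (payoff 11).
Mutual best responses occur at (Mid, Low) and (High, Premium); at each, neither player gains by switching.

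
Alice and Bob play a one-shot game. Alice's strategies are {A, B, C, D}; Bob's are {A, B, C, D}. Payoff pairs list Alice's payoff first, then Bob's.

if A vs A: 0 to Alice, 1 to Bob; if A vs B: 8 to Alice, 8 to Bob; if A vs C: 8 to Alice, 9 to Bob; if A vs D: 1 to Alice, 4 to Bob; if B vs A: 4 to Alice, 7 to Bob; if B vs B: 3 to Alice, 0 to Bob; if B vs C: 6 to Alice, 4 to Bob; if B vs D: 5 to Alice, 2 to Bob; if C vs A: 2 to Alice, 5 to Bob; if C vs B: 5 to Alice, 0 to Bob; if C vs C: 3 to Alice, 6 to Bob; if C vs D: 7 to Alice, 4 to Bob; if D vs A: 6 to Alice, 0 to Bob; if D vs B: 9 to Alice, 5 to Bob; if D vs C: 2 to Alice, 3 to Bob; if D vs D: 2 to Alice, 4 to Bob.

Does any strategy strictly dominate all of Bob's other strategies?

No strictly dominant strategy

A strategy is strictly dominant if it gives Bob a strictly higher payoff than every other strategy, against every choice by the opponent.
A is not dominant: against A, B gives 8 > 1.
B is not dominant: against A, C gives 9 > 8.
C is not dominant: against B, A gives 7 > 4.
D is not dominant: against A, B gives 8 > 4.
No single strategy is best against every opponent action.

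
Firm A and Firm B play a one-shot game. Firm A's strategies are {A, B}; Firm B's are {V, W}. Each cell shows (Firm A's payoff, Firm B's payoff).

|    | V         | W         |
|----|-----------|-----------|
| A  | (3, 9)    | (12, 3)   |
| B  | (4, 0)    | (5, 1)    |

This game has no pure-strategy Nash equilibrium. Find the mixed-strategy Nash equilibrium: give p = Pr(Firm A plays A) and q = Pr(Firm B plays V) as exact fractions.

p = 1/7, q = 7/8

Each player's mixing probability is pinned down by making the *other* player indifferent.
Firm B indifferent between V and W: p·9 + (1−p)·0 = p·3 + (1−p)·1 ⟹ 0 + 9p = 1 + 2p ⟹ p = 1/7.
Firm A indifferent between A and B: q·3 + (1−q)·12 = q·4 + (1−q)·5 ⟹ 12 + (-9)q = 5 + (-1)q ⟹ q = 7/8.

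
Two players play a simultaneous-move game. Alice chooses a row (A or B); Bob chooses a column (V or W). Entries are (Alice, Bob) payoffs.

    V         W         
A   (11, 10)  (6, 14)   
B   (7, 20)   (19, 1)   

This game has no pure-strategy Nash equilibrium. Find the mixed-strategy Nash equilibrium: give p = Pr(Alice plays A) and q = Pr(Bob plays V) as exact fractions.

p = 19/23, q = 13/17

Each player's mixing probability is pinned down by making the *other* player indifferent.
Bob indifferent between V and W: p·10 + (1−p)·20 = p·14 + (1−p)·1 ⟹ 20 + (-10)p = 1 + 13p ⟹ p = 19/23.
Alice indifferent between A and B: q·11 + (1−q)·6 = q·7 + (1−q)·19 ⟹ 6 + 5q = 19 + (-12)q ⟹ q = 13/17.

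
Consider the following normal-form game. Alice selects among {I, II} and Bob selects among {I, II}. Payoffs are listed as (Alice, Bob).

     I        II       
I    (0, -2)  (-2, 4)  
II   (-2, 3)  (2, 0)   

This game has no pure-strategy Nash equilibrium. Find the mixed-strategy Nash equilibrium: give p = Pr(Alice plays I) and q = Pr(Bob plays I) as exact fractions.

p = 1/3, q = 2/3

In a mixed NE each player is indifferent between their pure strategies, so the opponent's mix sets the indifference.
Bob indifferent between I and II: p·(-2) + (1−p)·3 = p·4 + (1−p)·0 ⟹ 3 + (-5)p = 0 + 4p ⟹ p = 1/3.
Alice indifferent between I and II: q·0 + (1−q)·(-2) = q·(-2) + (1−q)·2 ⟹ (-2) + 2q = 2 + (-4)q ⟹ q = 2/3.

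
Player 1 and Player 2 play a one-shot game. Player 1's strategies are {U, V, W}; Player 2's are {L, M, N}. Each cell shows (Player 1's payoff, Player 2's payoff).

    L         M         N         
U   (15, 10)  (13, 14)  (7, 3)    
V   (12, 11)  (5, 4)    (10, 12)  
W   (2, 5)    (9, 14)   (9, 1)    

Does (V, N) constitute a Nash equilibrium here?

Yes

Holding Player 2 at N: Player 1 gets 10 from V, versus 7 from U, 9 from W. No profitable deviation for Player 1.
Holding Player 1 at V: Player 2 gets 12 from N, versus 11 from L, 4 from M. No profitable deviation for Player 2 either.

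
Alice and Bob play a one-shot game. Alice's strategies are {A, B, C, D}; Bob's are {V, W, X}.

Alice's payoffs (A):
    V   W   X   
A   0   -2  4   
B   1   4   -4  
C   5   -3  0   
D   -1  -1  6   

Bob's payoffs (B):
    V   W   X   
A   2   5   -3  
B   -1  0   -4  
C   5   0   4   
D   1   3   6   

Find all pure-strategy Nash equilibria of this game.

(B, W), (C, V), and (D, X)

Check mutual best responses: a cell is a NE iff neither player can gain by unilaterally deviating.
Alice's best responses — vs V: C (payoff 5); vs W: B (payoff 4); vs X: D (payoff 6).
Bob's best responses — vs A: W (payoff 5); vs B: W (payoff 0); vs C: V (payoff 5); vs D: X (payoff 6).
Mutual best responses occur at (B, W), (C, V), and (D, X); at each, neither player gains by switching.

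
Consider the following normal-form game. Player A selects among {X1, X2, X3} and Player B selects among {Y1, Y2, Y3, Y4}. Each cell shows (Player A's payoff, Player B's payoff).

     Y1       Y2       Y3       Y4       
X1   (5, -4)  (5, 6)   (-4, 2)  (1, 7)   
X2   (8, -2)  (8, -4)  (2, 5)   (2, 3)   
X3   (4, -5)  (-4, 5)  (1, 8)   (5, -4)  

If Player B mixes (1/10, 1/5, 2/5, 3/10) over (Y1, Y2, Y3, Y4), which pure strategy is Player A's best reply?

X2

Player A's best reply maximizes expected payoff against the mix.
X1: (1/10)·5 + (1/5)·5 + (2/5)·(-4) + (3/10)·1 = 1/5
X2: (1/10)·8 + (1/5)·8 + (2/5)·2 + (3/10)·2 = 19/5
X3: (1/10)·4 + (1/5)·(-4) + (2/5)·1 + (3/10)·5 = 3/2
Highest expected payoff is 19/5, from X2.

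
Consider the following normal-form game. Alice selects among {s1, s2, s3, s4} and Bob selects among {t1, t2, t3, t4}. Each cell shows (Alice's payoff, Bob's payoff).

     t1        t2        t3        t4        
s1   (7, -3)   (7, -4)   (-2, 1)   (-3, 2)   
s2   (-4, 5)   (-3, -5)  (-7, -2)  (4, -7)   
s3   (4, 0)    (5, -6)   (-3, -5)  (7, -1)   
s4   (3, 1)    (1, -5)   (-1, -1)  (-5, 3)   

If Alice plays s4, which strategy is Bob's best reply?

t4

With Alice fixed at s4, Bob's payoffs are: t1 → 1, t2 → -5, t3 → -1, t4 → 3.
The maximum is 3, achieved by t4.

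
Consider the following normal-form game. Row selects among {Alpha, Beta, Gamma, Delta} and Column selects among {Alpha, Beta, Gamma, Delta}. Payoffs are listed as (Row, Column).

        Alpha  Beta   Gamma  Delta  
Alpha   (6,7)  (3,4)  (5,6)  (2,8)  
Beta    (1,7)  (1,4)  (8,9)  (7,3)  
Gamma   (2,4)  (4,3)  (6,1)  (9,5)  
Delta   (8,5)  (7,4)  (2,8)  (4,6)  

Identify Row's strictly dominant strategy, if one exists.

Check whether one of Row's strategies beats all alternatives regardless of what the opponent does.
Alpha is not dominant: against Alpha, Delta gives 8 > 6.
Beta is not dominant: against Alpha, Alpha gives 6 > 1.
Gamma is not dominant: against Alpha, Alpha gives 6 > 2.
Delta is not dominant: against Gamma, Alpha gives 5 > 2.
No single strategy is best against every opponent action.

None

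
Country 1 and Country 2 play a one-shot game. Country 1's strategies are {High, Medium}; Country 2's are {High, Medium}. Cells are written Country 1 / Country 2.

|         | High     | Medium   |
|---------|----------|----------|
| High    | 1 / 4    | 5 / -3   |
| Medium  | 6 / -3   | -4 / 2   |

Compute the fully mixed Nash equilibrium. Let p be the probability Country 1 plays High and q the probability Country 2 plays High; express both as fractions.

In a mixed NE each player is indifferent between their pure strategies, so the opponent's mix sets the indifference.
Country 2 indifferent between High and Medium: p·4 + (1−p)·(-3) = p·(-3) + (1−p)·2 ⟹ (-3) + 7p = 2 + (-5)p ⟹ p = 5/12.
Country 1 indifferent between High and Medium: q·1 + (1−q)·5 = q·6 + (1−q)·(-4) ⟹ 5 + (-4)q = (-4) + 10q ⟹ q = 9/14.

p = 5/12, q = 9/14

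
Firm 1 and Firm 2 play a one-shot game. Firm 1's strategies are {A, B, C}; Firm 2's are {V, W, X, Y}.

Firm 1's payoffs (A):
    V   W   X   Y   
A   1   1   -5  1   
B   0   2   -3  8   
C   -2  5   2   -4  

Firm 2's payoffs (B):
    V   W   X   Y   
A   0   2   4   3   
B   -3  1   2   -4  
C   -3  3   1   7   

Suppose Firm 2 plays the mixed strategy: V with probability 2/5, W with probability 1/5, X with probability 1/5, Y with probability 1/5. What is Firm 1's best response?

Compute Firm 1's expected payoff from each pure strategy against the given mix.
A: (2/5)·1 + (1/5)·1 + (1/5)·(-5) + (1/5)·1 = -1/5
B: (2/5)·0 + (1/5)·2 + (1/5)·(-3) + (1/5)·8 = 7/5
C: (2/5)·(-2) + (1/5)·5 + (1/5)·2 + (1/5)·(-4) = -1/5
Highest expected payoff is 7/5, from B.

B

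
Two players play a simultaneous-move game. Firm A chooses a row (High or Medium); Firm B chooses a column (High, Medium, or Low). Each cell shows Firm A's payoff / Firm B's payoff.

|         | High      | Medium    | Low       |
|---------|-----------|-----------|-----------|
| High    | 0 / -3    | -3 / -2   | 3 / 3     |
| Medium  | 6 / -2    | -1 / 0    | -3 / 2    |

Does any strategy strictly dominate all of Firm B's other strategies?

A strategy is strictly dominant if it gives Firm B a strictly higher payoff than every other strategy, against every choice by the opponent.
Low strictly dominates: vs High: 3 > each of {-3, -2}; vs Medium: 2 > each of {-2, 0}.

Low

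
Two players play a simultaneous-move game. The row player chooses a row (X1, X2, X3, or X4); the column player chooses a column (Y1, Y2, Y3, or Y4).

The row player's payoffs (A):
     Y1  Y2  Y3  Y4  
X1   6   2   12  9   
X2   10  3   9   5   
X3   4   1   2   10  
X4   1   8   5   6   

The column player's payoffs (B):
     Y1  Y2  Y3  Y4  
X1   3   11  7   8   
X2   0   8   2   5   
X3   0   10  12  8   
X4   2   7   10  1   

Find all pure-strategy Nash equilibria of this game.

None

A profile is a Nash equilibrium when each player is best-responding to the other.
The row player's best responses — vs Y1: X2 (payoff 10); vs Y2: X4 (payoff 8); vs Y3: X1 (payoff 12); vs Y4: X3 (payoff 10).
The column player's best responses — vs X1: Y2 (payoff 11); vs X2: Y2 (payoff 8); vs X3: Y3 (payoff 12); vs X4: Y3 (payoff 10).
No cell has both players best-responding. For instance, the row player's best reply to Y2 is X4, but against X4 the column player prefers Y3 over Y2.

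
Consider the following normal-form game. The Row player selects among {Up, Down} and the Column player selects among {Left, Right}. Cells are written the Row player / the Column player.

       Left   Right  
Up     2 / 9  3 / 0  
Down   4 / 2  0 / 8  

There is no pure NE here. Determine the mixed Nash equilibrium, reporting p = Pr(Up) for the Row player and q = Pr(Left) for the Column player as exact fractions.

Each player's mixing probability is pinned down by making the *other* player indifferent.
The Column player indifferent between Left and Right: p·9 + (1−p)·2 = p·0 + (1−p)·8 ⟹ 2 + 7p = 8 + (-8)p ⟹ p = 2/5.
The Row player indifferent between Up and Down: q·2 + (1−q)·3 = q·4 + (1−q)·0 ⟹ 3 + (-1)q = 0 + 4q ⟹ q = 3/5.

p = 2/5, q = 3/5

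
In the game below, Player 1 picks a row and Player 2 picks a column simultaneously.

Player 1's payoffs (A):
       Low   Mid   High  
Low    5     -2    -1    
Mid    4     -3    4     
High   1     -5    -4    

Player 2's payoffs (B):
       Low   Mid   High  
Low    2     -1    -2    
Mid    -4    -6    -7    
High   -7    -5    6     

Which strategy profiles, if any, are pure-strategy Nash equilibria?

(Low, Low)

Check mutual best responses: a cell is a NE iff neither player can gain by unilaterally deviating.
Player 1's best responses — vs Low: Low (payoff 5); vs Mid: Low (payoff -2); vs High: Mid (payoff 4).
Player 2's best responses — vs Low: Low (payoff 2); vs Mid: Low (payoff -4); vs High: High (payoff 6).
The only mutual best response is (Low, Low); neither player gains by switching there.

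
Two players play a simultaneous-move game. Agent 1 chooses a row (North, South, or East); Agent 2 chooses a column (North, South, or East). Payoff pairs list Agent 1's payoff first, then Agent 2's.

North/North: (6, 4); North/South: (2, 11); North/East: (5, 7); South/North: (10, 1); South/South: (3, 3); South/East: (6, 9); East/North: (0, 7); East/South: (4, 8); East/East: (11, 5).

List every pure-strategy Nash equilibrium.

Check mutual best responses: a cell is a NE iff neither player can gain by unilaterally deviating.
Agent 1's best responses — vs North: South (payoff 10); vs South: East (payoff 4); vs East: East (payoff 11).
Agent 2's best responses — vs North: South (payoff 11); vs South: East (payoff 9); vs East: South (payoff 8).
The only mutual best response is (East, South); neither player gains by switching there.

(East, South)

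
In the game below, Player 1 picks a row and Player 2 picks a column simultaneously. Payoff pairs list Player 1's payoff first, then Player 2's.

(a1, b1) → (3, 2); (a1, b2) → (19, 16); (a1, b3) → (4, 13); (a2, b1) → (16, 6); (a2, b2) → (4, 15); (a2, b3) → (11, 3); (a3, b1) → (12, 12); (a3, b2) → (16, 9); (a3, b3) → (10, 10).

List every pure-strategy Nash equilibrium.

(a1, b2)

Find each player's best response to every opponent strategy; NE are the intersections.
Player 1's best responses — vs b1: a2 (payoff 16); vs b2: a1 (payoff 19); vs b3: a2 (payoff 11).
Player 2's best responses — vs a1: b2 (payoff 16); vs a2: b2 (payoff 15); vs a3: b1 (payoff 12).
The only mutual best response is (a1, b2); neither player gains by switching there.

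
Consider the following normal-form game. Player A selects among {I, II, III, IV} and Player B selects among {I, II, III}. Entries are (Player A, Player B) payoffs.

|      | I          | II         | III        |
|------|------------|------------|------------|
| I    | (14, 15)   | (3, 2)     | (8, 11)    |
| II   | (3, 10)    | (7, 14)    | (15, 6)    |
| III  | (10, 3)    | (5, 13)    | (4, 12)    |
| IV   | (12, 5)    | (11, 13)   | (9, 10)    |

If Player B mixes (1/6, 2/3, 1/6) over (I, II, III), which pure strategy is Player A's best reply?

IV

Player A's best reply maximizes expected payoff against the mix.
I: (1/6)·14 + (2/3)·3 + (1/6)·8 = 17/3
II: (1/6)·3 + (2/3)·7 + (1/6)·15 = 23/3
III: (1/6)·10 + (2/3)·5 + (1/6)·4 = 17/3
IV: (1/6)·12 + (2/3)·11 + (1/6)·9 = 65/6
Highest expected payoff is 65/6, from IV.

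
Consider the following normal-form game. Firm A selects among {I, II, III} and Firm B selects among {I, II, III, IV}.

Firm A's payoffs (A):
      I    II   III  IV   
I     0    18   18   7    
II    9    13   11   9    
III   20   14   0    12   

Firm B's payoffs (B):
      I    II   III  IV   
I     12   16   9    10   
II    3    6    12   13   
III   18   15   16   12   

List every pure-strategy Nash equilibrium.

Find each player's best response to every opponent strategy; NE are the intersections.
Firm A's best responses — vs I: III (payoff 20); vs II: I (payoff 18); vs III: I (payoff 18); vs IV: III (payoff 12).
Firm B's best responses — vs I: II (payoff 16); vs II: IV (payoff 13); vs III: I (payoff 18).
Mutual best responses occur at (I, II) and (III, I); at each, neither player gains by switching.

(I, II) and (III, I)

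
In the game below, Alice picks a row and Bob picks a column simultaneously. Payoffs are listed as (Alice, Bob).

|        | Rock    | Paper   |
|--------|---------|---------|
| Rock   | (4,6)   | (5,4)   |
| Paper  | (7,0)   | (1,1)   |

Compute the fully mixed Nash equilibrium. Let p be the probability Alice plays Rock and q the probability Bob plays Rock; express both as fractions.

Each player's mixing probability is pinned down by making the *other* player indifferent.
Bob indifferent between Rock and Paper: p·6 + (1−p)·0 = p·4 + (1−p)·1 ⟹ 0 + 6p = 1 + 3p ⟹ p = 1/3.
Alice indifferent between Rock and Paper: q·4 + (1−q)·5 = q·7 + (1−q)·1 ⟹ 5 + (-1)q = 1 + 6q ⟹ q = 4/7.

p = 1/3, q = 4/7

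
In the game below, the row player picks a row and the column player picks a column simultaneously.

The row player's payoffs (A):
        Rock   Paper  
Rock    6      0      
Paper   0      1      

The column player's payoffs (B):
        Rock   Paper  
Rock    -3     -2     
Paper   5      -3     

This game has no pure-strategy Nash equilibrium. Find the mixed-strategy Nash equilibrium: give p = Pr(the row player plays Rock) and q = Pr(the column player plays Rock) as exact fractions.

p = 8/9, q = 1/7

In a mixed NE each player is indifferent between their pure strategies, so the opponent's mix sets the indifference.
The column player indifferent between Rock and Paper: p·(-3) + (1−p)·5 = p·(-2) + (1−p)·(-3) ⟹ 5 + (-8)p = (-3) + 1p ⟹ p = 8/9.
The row player indifferent between Rock and Paper: q·6 + (1−q)·0 = q·0 + (1−q)·1 ⟹ 0 + 6q = 1 + (-1)q ⟹ q = 1/7.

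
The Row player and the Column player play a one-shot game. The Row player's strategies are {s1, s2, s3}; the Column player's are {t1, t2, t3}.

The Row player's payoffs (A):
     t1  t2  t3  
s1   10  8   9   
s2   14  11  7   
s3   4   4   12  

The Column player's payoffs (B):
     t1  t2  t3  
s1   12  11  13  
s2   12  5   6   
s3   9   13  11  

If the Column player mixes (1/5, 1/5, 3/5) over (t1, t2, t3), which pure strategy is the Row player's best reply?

s2

Compute the Row player's expected payoff from each pure strategy against the given mix.
s1: (1/5)·10 + (1/5)·8 + (3/5)·9 = 9
s2: (1/5)·14 + (1/5)·11 + (3/5)·7 = 46/5
s3: (1/5)·4 + (1/5)·4 + (3/5)·12 = 44/5
Highest expected payoff is 46/5, from s2.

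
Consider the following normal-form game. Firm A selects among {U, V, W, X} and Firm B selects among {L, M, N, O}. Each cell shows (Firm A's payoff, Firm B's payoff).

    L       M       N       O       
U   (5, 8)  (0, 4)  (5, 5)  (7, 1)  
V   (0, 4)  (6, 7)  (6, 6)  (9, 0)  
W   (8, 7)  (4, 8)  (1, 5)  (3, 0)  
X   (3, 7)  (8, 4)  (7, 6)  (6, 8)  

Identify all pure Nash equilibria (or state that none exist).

Find each player's best response to every opponent strategy; NE are the intersections.
Firm A's best responses — vs L: W (payoff 8); vs M: X (payoff 8); vs N: X (payoff 7); vs O: V (payoff 9).
Firm B's best responses — vs U: L (payoff 8); vs V: M (payoff 7); vs W: M (payoff 8); vs X: O (payoff 8).
No cell has both players best-responding. For instance, Firm A's best reply to N is X, but against X Firm B prefers O over N.

No pure-strategy Nash equilibrium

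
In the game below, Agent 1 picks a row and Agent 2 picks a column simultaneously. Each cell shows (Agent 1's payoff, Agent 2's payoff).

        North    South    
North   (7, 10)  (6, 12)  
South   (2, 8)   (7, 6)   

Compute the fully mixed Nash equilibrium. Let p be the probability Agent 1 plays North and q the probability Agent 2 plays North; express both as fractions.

p = 1/2, q = 1/6

In a mixed NE each player is indifferent between their pure strategies, so the opponent's mix sets the indifference.
Agent 2 indifferent between North and South: p·10 + (1−p)·8 = p·12 + (1−p)·6 ⟹ 8 + 2p = 6 + 6p ⟹ p = 1/2.
Agent 1 indifferent between North and South: q·7 + (1−q)·6 = q·2 + (1−q)·7 ⟹ 6 + 1q = 7 + (-5)q ⟹ q = 1/6.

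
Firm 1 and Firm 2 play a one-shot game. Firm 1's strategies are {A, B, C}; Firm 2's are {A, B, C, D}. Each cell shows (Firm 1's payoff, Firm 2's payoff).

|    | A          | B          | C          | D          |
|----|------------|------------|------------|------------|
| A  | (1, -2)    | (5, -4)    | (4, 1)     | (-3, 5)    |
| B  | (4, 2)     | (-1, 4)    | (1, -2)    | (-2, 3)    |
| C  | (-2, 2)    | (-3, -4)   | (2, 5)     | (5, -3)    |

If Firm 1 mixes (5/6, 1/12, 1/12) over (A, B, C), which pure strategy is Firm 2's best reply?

D

Compute Firm 2's expected payoff from each pure strategy against the given mix.
A: (5/6)·(-2) + (1/12)·2 + (1/12)·2 = -4/3
B: (5/6)·(-4) + (1/12)·4 + (1/12)·(-4) = -10/3
C: (5/6)·1 + (1/12)·(-2) + (1/12)·5 = 13/12
D: (5/6)·5 + (1/12)·3 + (1/12)·(-3) = 25/6
Highest expected payoff is 25/6, from D.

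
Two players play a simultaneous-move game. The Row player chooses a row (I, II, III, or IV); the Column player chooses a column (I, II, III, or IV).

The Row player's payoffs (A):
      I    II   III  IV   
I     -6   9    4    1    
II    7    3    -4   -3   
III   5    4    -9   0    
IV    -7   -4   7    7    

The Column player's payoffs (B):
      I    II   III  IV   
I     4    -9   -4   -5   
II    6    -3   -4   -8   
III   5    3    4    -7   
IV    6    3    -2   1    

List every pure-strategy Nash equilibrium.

Check mutual best responses: a cell is a NE iff neither player can gain by unilaterally deviating.
The Row player's best responses — vs I: II (payoff 7); vs II: I (payoff 9); vs III: IV (payoff 7); vs IV: IV (payoff 7).
The Column player's best responses — vs I: I (payoff 4); vs II: I (payoff 6); vs III: I (payoff 5); vs IV: I (payoff 6).
The only mutual best response is (II, I); neither player gains by switching there.

(II, I)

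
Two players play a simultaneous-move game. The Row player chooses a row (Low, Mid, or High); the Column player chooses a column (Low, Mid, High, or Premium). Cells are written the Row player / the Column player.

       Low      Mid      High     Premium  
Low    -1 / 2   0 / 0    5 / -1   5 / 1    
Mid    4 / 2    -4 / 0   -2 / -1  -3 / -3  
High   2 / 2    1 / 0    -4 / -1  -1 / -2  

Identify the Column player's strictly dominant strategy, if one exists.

Low

A strategy is strictly dominant if it gives the Column player a strictly higher payoff than every other strategy, against every choice by the opponent.
Low strictly dominates: vs Low: 2 > each of {0, -1, 1}; vs Mid: 2 > each of {0, -1, -3}; vs High: 2 > each of {0, -1, -2}.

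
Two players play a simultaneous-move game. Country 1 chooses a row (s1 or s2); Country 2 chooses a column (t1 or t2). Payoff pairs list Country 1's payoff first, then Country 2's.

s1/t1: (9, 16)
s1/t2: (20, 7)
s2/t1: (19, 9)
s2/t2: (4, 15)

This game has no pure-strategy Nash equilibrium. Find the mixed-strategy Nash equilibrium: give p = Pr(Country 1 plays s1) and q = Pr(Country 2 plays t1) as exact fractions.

p = 2/5, q = 8/13

Each player's mixing probability is pinned down by making the *other* player indifferent.
Country 2 indifferent between t1 and t2: p·16 + (1−p)·9 = p·7 + (1−p)·15 ⟹ 9 + 7p = 15 + (-8)p ⟹ p = 2/5.
Country 1 indifferent between s1 and s2: q·9 + (1−q)·20 = q·19 + (1−q)·4 ⟹ 20 + (-11)q = 4 + 15q ⟹ q = 8/13.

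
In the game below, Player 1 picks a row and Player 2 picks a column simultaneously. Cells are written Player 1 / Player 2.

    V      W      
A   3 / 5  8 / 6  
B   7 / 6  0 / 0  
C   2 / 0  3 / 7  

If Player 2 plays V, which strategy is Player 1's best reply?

With Player 2 fixed at V, Player 1's payoffs are: A → 3, B → 7, C → 2.
The maximum is 7, achieved by B.

B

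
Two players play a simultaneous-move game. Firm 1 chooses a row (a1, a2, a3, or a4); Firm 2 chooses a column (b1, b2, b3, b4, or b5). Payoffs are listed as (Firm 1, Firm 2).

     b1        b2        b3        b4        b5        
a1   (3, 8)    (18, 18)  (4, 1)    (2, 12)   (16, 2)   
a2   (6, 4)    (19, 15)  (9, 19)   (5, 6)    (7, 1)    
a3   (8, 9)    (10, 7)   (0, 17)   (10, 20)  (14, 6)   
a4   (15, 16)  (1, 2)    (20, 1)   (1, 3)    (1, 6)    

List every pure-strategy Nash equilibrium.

(a3, b4) and (a4, b1)

Find each player's best response to every opponent strategy; NE are the intersections.
Firm 1's best responses — vs b1: a4 (payoff 15); vs b2: a2 (payoff 19); vs b3: a4 (payoff 20); vs b4: a3 (payoff 10); vs b5: a1 (payoff 16).
Firm 2's best responses — vs a1: b2 (payoff 18); vs a2: b3 (payoff 19); vs a3: b4 (payoff 20); vs a4: b1 (payoff 16).
Mutual best responses occur at (a3, b4) and (a4, b1); at each, neither player gains by switching.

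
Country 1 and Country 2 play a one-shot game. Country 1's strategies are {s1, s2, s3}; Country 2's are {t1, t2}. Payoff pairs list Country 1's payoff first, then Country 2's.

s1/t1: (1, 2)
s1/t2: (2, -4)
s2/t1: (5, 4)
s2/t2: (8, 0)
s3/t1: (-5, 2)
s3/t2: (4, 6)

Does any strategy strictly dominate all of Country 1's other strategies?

s2

Check whether one of Country 1's strategies beats all alternatives regardless of what the opponent does.
s2 strictly dominates: vs t1: 5 > each of {1, -5}; vs t2: 8 > each of {2, 4}.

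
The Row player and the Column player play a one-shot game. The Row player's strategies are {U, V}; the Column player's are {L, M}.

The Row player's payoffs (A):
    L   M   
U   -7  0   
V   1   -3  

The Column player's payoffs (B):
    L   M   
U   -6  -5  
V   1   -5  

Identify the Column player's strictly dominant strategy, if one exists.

None

A strategy is strictly dominant if it gives the Column player a strictly higher payoff than every other strategy, against every choice by the opponent.
L is not dominant: against U, M gives -5 > -6.
M is not dominant: against V, L gives 1 > -5.
No single strategy is best against every opponent action.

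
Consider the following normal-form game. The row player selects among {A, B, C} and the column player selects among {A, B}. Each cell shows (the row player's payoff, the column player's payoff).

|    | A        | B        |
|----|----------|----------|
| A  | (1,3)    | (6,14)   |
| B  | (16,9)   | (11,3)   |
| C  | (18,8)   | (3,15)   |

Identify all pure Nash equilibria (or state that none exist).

Check mutual best responses: a cell is a NE iff neither player can gain by unilaterally deviating.
The row player's best responses — vs A: C (payoff 18); vs B: B (payoff 11).
The column player's best responses — vs A: B (payoff 14); vs B: A (payoff 9); vs C: B (payoff 15).
No cell has both players best-responding. For instance, the row player's best reply to B is B, but against B the column player prefers A over B.

No pure-strategy Nash equilibrium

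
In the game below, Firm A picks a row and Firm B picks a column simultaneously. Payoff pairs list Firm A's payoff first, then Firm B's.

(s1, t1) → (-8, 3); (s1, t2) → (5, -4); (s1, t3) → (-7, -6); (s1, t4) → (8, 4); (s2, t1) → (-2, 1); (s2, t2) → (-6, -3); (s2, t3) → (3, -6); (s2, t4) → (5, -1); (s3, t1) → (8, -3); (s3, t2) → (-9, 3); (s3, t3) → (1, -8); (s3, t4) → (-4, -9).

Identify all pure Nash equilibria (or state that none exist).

A profile is a Nash equilibrium when each player is best-responding to the other.
Firm A's best responses — vs t1: s3 (payoff 8); vs t2: s1 (payoff 5); vs t3: s2 (payoff 3); vs t4: s1 (payoff 8).
Firm B's best responses — vs s1: t4 (payoff 4); vs s2: t1 (payoff 1); vs s3: t2 (payoff 3).
The only mutual best response is (s1, t4); neither player gains by switching there.

(s1, t4)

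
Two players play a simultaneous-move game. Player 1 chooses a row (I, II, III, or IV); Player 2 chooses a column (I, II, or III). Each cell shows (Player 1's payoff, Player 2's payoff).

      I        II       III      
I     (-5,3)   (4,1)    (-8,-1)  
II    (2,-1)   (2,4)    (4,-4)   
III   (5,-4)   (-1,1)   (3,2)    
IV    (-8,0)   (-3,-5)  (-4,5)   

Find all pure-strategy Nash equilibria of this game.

Find each player's best response to every opponent strategy; NE are the intersections.
Player 1's best responses — vs I: III (payoff 5); vs II: I (payoff 4); vs III: II (payoff 4).
Player 2's best responses — vs I: I (payoff 3); vs II: II (payoff 4); vs III: III (payoff 2); vs IV: III (payoff 5).
No cell has both players best-responding. For instance, Player 1's best reply to III is II, but against II Player 2 prefers II over III.

No pure-strategy Nash equilibrium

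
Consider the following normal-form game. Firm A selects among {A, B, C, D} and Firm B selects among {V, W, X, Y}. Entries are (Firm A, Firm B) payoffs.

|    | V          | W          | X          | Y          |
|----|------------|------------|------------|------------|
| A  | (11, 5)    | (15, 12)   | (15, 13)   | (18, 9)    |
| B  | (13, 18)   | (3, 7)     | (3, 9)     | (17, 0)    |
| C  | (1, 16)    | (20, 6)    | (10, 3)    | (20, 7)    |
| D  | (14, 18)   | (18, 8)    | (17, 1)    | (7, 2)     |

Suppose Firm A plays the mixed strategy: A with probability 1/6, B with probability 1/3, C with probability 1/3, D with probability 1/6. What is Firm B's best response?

V

Compute Firm B's expected payoff from each pure strategy against the given mix.
V: (1/6)·5 + (1/3)·18 + (1/3)·16 + (1/6)·18 = 91/6
W: (1/6)·12 + (1/3)·7 + (1/3)·6 + (1/6)·8 = 23/3
X: (1/6)·13 + (1/3)·9 + (1/3)·3 + (1/6)·1 = 19/3
Y: (1/6)·9 + (1/3)·0 + (1/3)·7 + (1/6)·2 = 25/6
Highest expected payoff is 91/6, from V.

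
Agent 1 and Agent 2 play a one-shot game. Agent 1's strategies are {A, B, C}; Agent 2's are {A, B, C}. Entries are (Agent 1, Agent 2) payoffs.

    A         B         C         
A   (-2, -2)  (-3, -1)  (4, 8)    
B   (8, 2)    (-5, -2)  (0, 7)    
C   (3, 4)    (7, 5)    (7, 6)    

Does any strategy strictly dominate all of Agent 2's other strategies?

Check whether one of Agent 2's strategies beats all alternatives regardless of what the opponent does.
C strictly dominates: vs A: 8 > each of {-2, -1}; vs B: 7 > each of {2, -2}; vs C: 6 > each of {4, 5}.

C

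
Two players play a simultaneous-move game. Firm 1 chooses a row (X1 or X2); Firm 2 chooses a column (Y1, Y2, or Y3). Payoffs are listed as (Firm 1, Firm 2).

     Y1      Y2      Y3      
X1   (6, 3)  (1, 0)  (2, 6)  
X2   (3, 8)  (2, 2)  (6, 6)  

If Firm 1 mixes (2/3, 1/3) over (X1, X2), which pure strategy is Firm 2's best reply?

Y3

Firm 2's best reply maximizes expected payoff against the mix.
Y1: (2/3)·3 + (1/3)·8 = 14/3
Y2: (2/3)·0 + (1/3)·2 = 2/3
Y3: (2/3)·6 + (1/3)·6 = 6
Highest expected payoff is 6, from Y3.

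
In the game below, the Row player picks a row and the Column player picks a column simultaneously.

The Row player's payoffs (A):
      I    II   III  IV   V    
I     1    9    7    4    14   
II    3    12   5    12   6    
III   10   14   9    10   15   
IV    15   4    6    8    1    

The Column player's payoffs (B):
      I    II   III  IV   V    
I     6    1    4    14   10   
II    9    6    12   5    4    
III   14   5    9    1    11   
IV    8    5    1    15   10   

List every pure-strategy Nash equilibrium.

None

Find each player's best response to every opponent strategy; NE are the intersections.
The Row player's best responses — vs I: IV (payoff 15); vs II: III (payoff 14); vs III: III (payoff 9); vs IV: II (payoff 12); vs V: III (payoff 15).
The Column player's best responses — vs I: IV (payoff 14); vs II: III (payoff 12); vs III: I (payoff 14); vs IV: IV (payoff 15).
No cell has both players best-responding. For instance, the Row player's best reply to III is III, but against III the Column player prefers I over III.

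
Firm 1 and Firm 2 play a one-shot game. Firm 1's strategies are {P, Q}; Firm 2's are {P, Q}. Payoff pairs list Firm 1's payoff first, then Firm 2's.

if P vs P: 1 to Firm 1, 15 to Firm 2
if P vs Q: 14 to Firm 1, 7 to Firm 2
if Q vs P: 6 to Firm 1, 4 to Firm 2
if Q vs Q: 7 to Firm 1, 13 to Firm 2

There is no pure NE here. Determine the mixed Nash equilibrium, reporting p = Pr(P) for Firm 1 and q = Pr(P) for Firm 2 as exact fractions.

p = 9/17, q = 7/12

Each player's mixing probability is pinned down by making the *other* player indifferent.
Firm 2 indifferent between P and Q: p·15 + (1−p)·4 = p·7 + (1−p)·13 ⟹ 4 + 11p = 13 + (-6)p ⟹ p = 9/17.
Firm 1 indifferent between P and Q: q·1 + (1−q)·14 = q·6 + (1−q)·7 ⟹ 14 + (-13)q = 7 + (-1)q ⟹ q = 7/12.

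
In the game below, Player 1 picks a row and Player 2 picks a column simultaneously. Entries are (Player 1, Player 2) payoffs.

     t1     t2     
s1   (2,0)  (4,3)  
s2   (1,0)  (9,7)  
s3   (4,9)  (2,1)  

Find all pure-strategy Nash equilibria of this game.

(s2, t2) and (s3, t1)

Find each player's best response to every opponent strategy; NE are the intersections.
Player 1's best responses — vs t1: s3 (payoff 4); vs t2: s2 (payoff 9).
Player 2's best responses — vs s1: t2 (payoff 3); vs s2: t2 (payoff 7); vs s3: t1 (payoff 9).
Mutual best responses occur at (s2, t2) and (s3, t1); at each, neither player gains by switching.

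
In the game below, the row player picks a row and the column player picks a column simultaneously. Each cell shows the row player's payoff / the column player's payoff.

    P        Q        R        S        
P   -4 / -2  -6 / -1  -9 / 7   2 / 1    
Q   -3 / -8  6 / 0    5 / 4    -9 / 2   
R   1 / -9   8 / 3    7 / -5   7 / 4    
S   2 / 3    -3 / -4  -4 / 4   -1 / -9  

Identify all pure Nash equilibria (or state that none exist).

(R, S)

Check mutual best responses: a cell is a NE iff neither player can gain by unilaterally deviating.
The row player's best responses — vs P: S (payoff 2); vs Q: R (payoff 8); vs R: R (payoff 7); vs S: R (payoff 7).
The column player's best responses — vs P: R (payoff 7); vs Q: R (payoff 4); vs R: S (payoff 4); vs S: R (payoff 4).
The only mutual best response is (R, S); neither player gains by switching there.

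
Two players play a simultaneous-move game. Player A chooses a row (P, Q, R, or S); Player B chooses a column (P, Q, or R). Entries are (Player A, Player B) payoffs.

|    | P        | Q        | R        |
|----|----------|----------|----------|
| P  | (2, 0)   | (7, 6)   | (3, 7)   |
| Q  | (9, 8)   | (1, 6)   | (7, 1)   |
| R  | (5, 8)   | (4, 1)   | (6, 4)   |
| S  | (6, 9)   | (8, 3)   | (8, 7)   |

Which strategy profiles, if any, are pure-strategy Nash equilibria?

(Q, P)

Find each player's best response to every opponent strategy; NE are the intersections.
Player A's best responses — vs P: Q (payoff 9); vs Q: S (payoff 8); vs R: S (payoff 8).
Player B's best responses — vs P: R (payoff 7); vs Q: P (payoff 8); vs R: P (payoff 8); vs S: P (payoff 9).
The only mutual best response is (Q, P); neither player gains by switching there.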